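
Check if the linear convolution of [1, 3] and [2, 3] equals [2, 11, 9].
Recompute linear convolution of [1, 3] and [2, 3]: y[0] = 1×2 = 2; y[1] = 1×3 + 3×2 = 9; y[2] = 3×3 = 9 → [2, 9, 9]. Compare to given [2, 11, 9]: they differ at index 1: given 11, correct 9, so answer: No

No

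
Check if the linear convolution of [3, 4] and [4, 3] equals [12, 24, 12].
Recompute linear convolution of [3, 4] and [4, 3]: y[0] = 3×4 = 12; y[1] = 3×3 + 4×4 = 25; y[2] = 4×3 = 12 → [12, 25, 12]. Compare to given [12, 24, 12]: they differ at index 1: given 24, correct 25, so answer: No

No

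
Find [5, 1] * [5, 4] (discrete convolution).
y[0] = 5×5 = 25; y[1] = 5×4 + 1×5 = 25; y[2] = 1×4 = 4

[25, 25, 4]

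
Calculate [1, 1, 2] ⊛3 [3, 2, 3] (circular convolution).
Use y[k] = Σ_j s[j]·t[(k-j) mod 3]. y[0] = 1×3 + 1×3 + 2×2 = 10; y[1] = 1×2 + 1×3 + 2×3 = 11; y[2] = 1×3 + 1×2 + 2×3 = 11. Result: [10, 11, 11]

[10, 11, 11]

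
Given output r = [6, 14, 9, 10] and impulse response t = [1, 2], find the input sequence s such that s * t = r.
Deconvolve r=[6, 14, 9, 10] by t=[1, 2]. Since t[0]=1, solve forward: s[0] = r[0] / 1 = 6; s[1] = (r[1] - 6×2) / 1 = 2; s[2] = (r[2] - 2×2) / 1 = 5. So s = [6, 2, 5]. Check by forward convolution: r[0] = 6×1 = 6; r[1] = 6×2 + 2×1 = 14; r[2] = 2×2 + 5×1 = 9; r[3] = 5×2 = 10

[6, 2, 5]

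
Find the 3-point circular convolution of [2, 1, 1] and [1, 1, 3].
Use y[k] = Σ_j s[j]·t[(k-j) mod 3]. y[0] = 2×1 + 1×3 + 1×1 = 6; y[1] = 2×1 + 1×1 + 1×3 = 6; y[2] = 2×3 + 1×1 + 1×1 = 8. Result: [6, 6, 8]

[6, 6, 8]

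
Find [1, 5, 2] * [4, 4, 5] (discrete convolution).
y[0] = 1×4 = 4; y[1] = 1×4 + 5×4 = 24; y[2] = 1×5 + 5×4 + 2×4 = 33; y[3] = 5×5 + 2×4 = 33; y[4] = 2×5 = 10

[4, 24, 33, 33, 10]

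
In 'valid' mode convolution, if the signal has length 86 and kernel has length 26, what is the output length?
'Valid' mode counts only positions where the kernel fully overlaps the signal: m - n + 1 = 86 - 26 + 1 = 61

61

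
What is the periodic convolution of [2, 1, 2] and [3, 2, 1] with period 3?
Use y[k] = Σ_j s[j]·t[(k-j) mod 3]. y[0] = 2×3 + 1×1 + 2×2 = 11; y[1] = 2×2 + 1×3 + 2×1 = 9; y[2] = 2×1 + 1×2 + 2×3 = 10. Result: [11, 9, 10]

[11, 9, 10]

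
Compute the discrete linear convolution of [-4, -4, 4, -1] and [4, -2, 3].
y[0] = -4×4 = -16; y[1] = -4×-2 + -4×4 = -8; y[2] = -4×3 + -4×-2 + 4×4 = 12; y[3] = -4×3 + 4×-2 + -1×4 = -24; y[4] = 4×3 + -1×-2 = 14; y[5] = -1×3 = -3

[-16, -8, 12, -24, 14, -3]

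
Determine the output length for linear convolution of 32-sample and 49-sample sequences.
Linear/full convolution length: m + n - 1 = 32 + 49 - 1 = 80

80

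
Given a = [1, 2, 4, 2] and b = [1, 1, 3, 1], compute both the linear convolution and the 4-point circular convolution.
Linear: y_lin[0] = 1×1 = 1; y_lin[1] = 1×1 + 2×1 = 3; y_lin[2] = 1×3 + 2×1 + 4×1 = 9; y_lin[3] = 1×1 + 2×3 + 4×1 + 2×1 = 13; y_lin[4] = 2×1 + 4×3 + 2×1 = 16; y_lin[5] = 4×1 + 2×3 = 10; y_lin[6] = 2×1 = 2 → [1, 3, 9, 13, 16, 10, 2]. Circular (length 4): y[0] = 1×1 + 2×1 + 4×3 + 2×1 = 17; y[1] = 1×1 + 2×1 + 4×1 + 2×3 = 13; y[2] = 1×3 + 2×1 + 4×1 + 2×1 = 11; y[3] = 1×1 + 2×3 + 4×1 + 2×1 = 13 → [17, 13, 11, 13]

Linear: [1, 3, 9, 13, 16, 10, 2], Circular: [17, 13, 11, 13]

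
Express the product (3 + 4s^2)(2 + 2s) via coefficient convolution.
Ascending coefficients: a = [3, 0, 4], b = [2, 2]. c[0] = 3×2 = 6; c[1] = 3×2 + 0×2 = 6; c[2] = 0×2 + 4×2 = 8; c[3] = 4×2 = 8. Result coefficients: [6, 6, 8, 8] → 6 + 6s + 8s^2 + 8s^3

6 + 6s + 8s^2 + 8s^3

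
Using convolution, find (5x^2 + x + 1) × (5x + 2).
Ascending coefficients: a = [1, 1, 5], b = [2, 5]. c[0] = 1×2 = 2; c[1] = 1×5 + 1×2 = 7; c[2] = 1×5 + 5×2 = 15; c[3] = 5×5 = 25. Result coefficients: [2, 7, 15, 25] → 25x^3 + 15x^2 + 7x + 2

25x^3 + 15x^2 + 7x + 2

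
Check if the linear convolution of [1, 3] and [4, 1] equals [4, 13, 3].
Recompute linear convolution of [1, 3] and [4, 1]: y[0] = 1×4 = 4; y[1] = 1×1 + 3×4 = 13; y[2] = 3×1 = 3 → [4, 13, 3]. Given [4, 13, 3] matches, so answer: Yes

Yes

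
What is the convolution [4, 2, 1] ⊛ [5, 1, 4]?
y[0] = 4×5 = 20; y[1] = 4×1 + 2×5 = 14; y[2] = 4×4 + 2×1 + 1×5 = 23; y[3] = 2×4 + 1×1 = 9; y[4] = 1×4 = 4

[20, 14, 23, 9, 4]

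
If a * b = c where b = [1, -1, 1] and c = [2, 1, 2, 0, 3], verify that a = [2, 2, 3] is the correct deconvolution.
Forward-compute [2, 2, 3] * [1, -1, 1]: c[0] = 2×1 = 2; c[1] = 2×-1 + 2×1 = 0; c[2] = 2×1 + 2×-1 + 3×1 = 3; c[3] = 2×1 + 3×-1 = -1; c[4] = 3×1 = 3 → [2, 0, 3, -1, 3]. Does not match given c = [2, 1, 2, 0, 3].

Not verified. [2, 2, 3] * [1, -1, 1] = [2, 0, 3, -1, 3], which differs from [2, 1, 2, 0, 3] at index 1.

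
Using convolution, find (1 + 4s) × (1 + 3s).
Ascending coefficients: a = [1, 4], b = [1, 3]. c[0] = 1×1 = 1; c[1] = 1×3 + 4×1 = 7; c[2] = 4×3 = 12. Result coefficients: [1, 7, 12] → 1 + 7s + 12s^2

1 + 7s + 12s^2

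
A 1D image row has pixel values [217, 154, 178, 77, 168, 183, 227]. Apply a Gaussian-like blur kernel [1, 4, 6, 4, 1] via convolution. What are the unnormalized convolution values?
Convolve image row [217, 154, 178, 77, 168, 183, 227] with kernel [1, 4, 6, 4, 1]: y[0] = 217×1 = 217; y[1] = 217×4 + 154×1 = 1022; y[2] = 217×6 + 154×4 + 178×1 = 2096; y[3] = 217×4 + 154×6 + 178×4 + 77×1 = 2581; y[4] = 217×1 + 154×4 + 178×6 + 77×4 + 168×1 = 2377; y[5] = 154×1 + 178×4 + 77×6 + 168×4 + 183×1 = 2183; y[6] = 178×1 + 77×4 + 168×6 + 183×4 + 227×1 = 2453; y[7] = 77×1 + 168×4 + 183×6 + 227×4 = 2755; y[8] = 168×1 + 183×4 + 227×6 = 2262; y[9] = 183×1 + 227×4 = 1091; y[10] = 227×1 = 227 → [217, 1022, 2096, 2581, 2377, 2183, 2453, 2755, 2262, 1091, 227]. Normalization factor = sum(kernel) = 16.

[217, 1022, 2096, 2581, 2377, 2183, 2453, 2755, 2262, 1091, 227]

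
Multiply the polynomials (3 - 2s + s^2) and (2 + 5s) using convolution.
Ascending coefficients: a = [3, -2, 1], b = [2, 5]. c[0] = 3×2 = 6; c[1] = 3×5 + -2×2 = 11; c[2] = -2×5 + 1×2 = -8; c[3] = 1×5 = 5. Result coefficients: [6, 11, -8, 5] → 6 + 11s - 8s^2 + 5s^3

6 + 11s - 8s^2 + 5s^3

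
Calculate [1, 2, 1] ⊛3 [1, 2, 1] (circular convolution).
Use y[k] = Σ_j a[j]·b[(k-j) mod 3]. y[0] = 1×1 + 2×1 + 1×2 = 5; y[1] = 1×2 + 2×1 + 1×1 = 5; y[2] = 1×1 + 2×2 + 1×1 = 6. Result: [5, 5, 6]

[5, 5, 6]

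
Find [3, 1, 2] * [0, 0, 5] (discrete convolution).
y[0] = 3×0 = 0; y[1] = 3×0 + 1×0 = 0; y[2] = 3×5 + 1×0 + 2×0 = 15; y[3] = 1×5 + 2×0 = 5; y[4] = 2×5 = 10

[0, 0, 15, 5, 10]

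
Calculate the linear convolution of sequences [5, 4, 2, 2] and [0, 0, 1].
y[0] = 5×0 = 0; y[1] = 5×0 + 4×0 = 0; y[2] = 5×1 + 4×0 + 2×0 = 5; y[3] = 4×1 + 2×0 + 2×0 = 4; y[4] = 2×1 + 2×0 = 2; y[5] = 2×1 = 2

[0, 0, 5, 4, 2, 2]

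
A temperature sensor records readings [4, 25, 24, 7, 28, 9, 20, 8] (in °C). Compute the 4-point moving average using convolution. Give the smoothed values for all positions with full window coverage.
4-point moving average kernel = [1, 1, 1, 1]. Apply in 'valid' mode (full window coverage): avg[0] = (4 + 25 + 24 + 7) / 4 = 15.0; avg[1] = (25 + 24 + 7 + 28) / 4 = 21.0; avg[2] = (24 + 7 + 28 + 9) / 4 = 17.0; avg[3] = (7 + 28 + 9 + 20) / 4 = 16.0; avg[4] = (28 + 9 + 20 + 8) / 4 = 16.25. Smoothed values: [15.0, 21.0, 17.0, 16.0, 16.25]

[15.0, 21.0, 17.0, 16.0, 16.25]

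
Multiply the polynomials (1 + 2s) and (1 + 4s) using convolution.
Ascending coefficients: a = [1, 2], b = [1, 4]. c[0] = 1×1 = 1; c[1] = 1×4 + 2×1 = 6; c[2] = 2×4 = 8. Result coefficients: [1, 6, 8] → 1 + 6s + 8s^2

1 + 6s + 8s^2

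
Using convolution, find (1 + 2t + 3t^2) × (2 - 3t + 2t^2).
Ascending coefficients: a = [1, 2, 3], b = [2, -3, 2]. c[0] = 1×2 = 2; c[1] = 1×-3 + 2×2 = 1; c[2] = 1×2 + 2×-3 + 3×2 = 2; c[3] = 2×2 + 3×-3 = -5; c[4] = 3×2 = 6. Result coefficients: [2, 1, 2, -5, 6] → 2 + t + 2t^2 - 5t^3 + 6t^4

2 + t + 2t^2 - 5t^3 + 6t^4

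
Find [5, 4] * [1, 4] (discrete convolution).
y[0] = 5×1 = 5; y[1] = 5×4 + 4×1 = 24; y[2] = 4×4 = 16

[5, 24, 16]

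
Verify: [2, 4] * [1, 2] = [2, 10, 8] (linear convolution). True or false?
Recompute linear convolution of [2, 4] and [1, 2]: y[0] = 2×1 = 2; y[1] = 2×2 + 4×1 = 8; y[2] = 4×2 = 8 → [2, 8, 8]. Compare to given [2, 10, 8]: they differ at index 1: given 10, correct 8, so answer: No

No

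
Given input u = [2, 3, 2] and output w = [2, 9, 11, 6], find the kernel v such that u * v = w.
Output length 4 = len(u) + len(v) - 1 ⇒ len(v) = 2. Solve v forward using v[k] = (w[k] - Σ_{i≥1} u[i]·v[k-i]) / u[0]: v[0] = w[0] / u[0] = 2 / 2 = 1; v[1] = (w[1] - 3×1) / u[0] = (9 - 3×1) / 2 = 3. So v = [1, 3]. Forward-check [2, 3, 2] * [1, 3]: w[0] = 2×1 = 2; w[1] = 2×3 + 3×1 = 9; w[2] = 3×3 + 2×1 = 11; w[3] = 2×3 = 6 → [2, 9, 11, 6] ✓

[1, 3]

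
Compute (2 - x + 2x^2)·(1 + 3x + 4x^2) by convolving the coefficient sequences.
Ascending coefficients: a = [2, -1, 2], b = [1, 3, 4]. c[0] = 2×1 = 2; c[1] = 2×3 + -1×1 = 5; c[2] = 2×4 + -1×3 + 2×1 = 7; c[3] = -1×4 + 2×3 = 2; c[4] = 2×4 = 8. Result coefficients: [2, 5, 7, 2, 8] → 2 + 5x + 7x^2 + 2x^3 + 8x^4

2 + 5x + 7x^2 + 2x^3 + 8x^4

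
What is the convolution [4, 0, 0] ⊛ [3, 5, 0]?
y[0] = 4×3 = 12; y[1] = 4×5 + 0×3 = 20; y[2] = 4×0 + 0×5 + 0×3 = 0; y[3] = 0×0 + 0×5 = 0; y[4] = 0×0 = 0

[12, 20, 0, 0, 0]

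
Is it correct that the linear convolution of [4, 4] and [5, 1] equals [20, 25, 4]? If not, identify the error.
Recompute linear convolution of [4, 4] and [5, 1]: y[0] = 4×5 = 20; y[1] = 4×1 + 4×5 = 24; y[2] = 4×1 = 4 → [20, 24, 4]. Compare to given [20, 25, 4]: they differ at index 1: given 25, correct 24, so answer: No

No. Error at index 1: given 25, correct 24.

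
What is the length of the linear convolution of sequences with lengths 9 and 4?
Linear/full convolution length: m + n - 1 = 9 + 4 - 1 = 12

12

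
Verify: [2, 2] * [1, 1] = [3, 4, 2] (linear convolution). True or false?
Recompute linear convolution of [2, 2] and [1, 1]: y[0] = 2×1 = 2; y[1] = 2×1 + 2×1 = 4; y[2] = 2×1 = 2 → [2, 4, 2]. Compare to given [3, 4, 2]: they differ at index 0: given 3, correct 2, so answer: No

No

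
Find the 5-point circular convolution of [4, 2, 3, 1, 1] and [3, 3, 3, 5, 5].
Use y[k] = Σ_j u[j]·v[(k-j) mod 5]. y[0] = 4×3 + 2×5 + 3×5 + 1×3 + 1×3 = 43; y[1] = 4×3 + 2×3 + 3×5 + 1×5 + 1×3 = 41; y[2] = 4×3 + 2×3 + 3×3 + 1×5 + 1×5 = 37; y[3] = 4×5 + 2×3 + 3×3 + 1×3 + 1×5 = 43; y[4] = 4×5 + 2×5 + 3×3 + 1×3 + 1×3 = 45. Result: [43, 41, 37, 43, 45]

[43, 41, 37, 43, 45]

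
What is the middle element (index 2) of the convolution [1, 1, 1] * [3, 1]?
Use y[k] = Σ_i a[i]·b[k-i] at k=2. y[2] = 1×1 + 1×3 = 4

4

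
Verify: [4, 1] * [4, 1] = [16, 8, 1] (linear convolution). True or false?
Recompute linear convolution of [4, 1] and [4, 1]: y[0] = 4×4 = 16; y[1] = 4×1 + 1×4 = 8; y[2] = 1×1 = 1 → [16, 8, 1]. Given [16, 8, 1] matches, so answer: Yes

Yes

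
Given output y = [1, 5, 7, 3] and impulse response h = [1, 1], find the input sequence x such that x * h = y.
Deconvolve y=[1, 5, 7, 3] by h=[1, 1]. Since h[0]=1, solve forward: x[0] = y[0] / 1 = 1; x[1] = (y[1] - 1×1) / 1 = 4; x[2] = (y[2] - 4×1) / 1 = 3. So x = [1, 4, 3]. Check by forward convolution: y[0] = 1×1 = 1; y[1] = 1×1 + 4×1 = 5; y[2] = 4×1 + 3×1 = 7; y[3] = 3×1 = 3

[1, 4, 3]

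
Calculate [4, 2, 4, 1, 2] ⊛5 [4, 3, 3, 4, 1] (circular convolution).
Use y[k] = Σ_j u[j]·v[(k-j) mod 5]. y[0] = 4×4 + 2×1 + 4×4 + 1×3 + 2×3 = 43; y[1] = 4×3 + 2×4 + 4×1 + 1×4 + 2×3 = 34; y[2] = 4×3 + 2×3 + 4×4 + 1×1 + 2×4 = 43; y[3] = 4×4 + 2×3 + 4×3 + 1×4 + 2×1 = 40; y[4] = 4×1 + 2×4 + 4×3 + 1×3 + 2×4 = 35. Result: [43, 34, 43, 40, 35]

[43, 34, 43, 40, 35]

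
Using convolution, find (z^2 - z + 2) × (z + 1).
Ascending coefficients: a = [2, -1, 1], b = [1, 1]. c[0] = 2×1 = 2; c[1] = 2×1 + -1×1 = 1; c[2] = -1×1 + 1×1 = 0; c[3] = 1×1 = 1. Result coefficients: [2, 1, 0, 1] → z^3 + z + 2

z^3 + z + 2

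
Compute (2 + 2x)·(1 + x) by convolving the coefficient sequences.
Ascending coefficients: a = [2, 2], b = [1, 1]. c[0] = 2×1 = 2; c[1] = 2×1 + 2×1 = 4; c[2] = 2×1 = 2. Result coefficients: [2, 4, 2] → 2 + 4x + 2x^2

2 + 4x + 2x^2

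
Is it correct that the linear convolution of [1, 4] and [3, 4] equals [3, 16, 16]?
Recompute linear convolution of [1, 4] and [3, 4]: y[0] = 1×3 = 3; y[1] = 1×4 + 4×3 = 16; y[2] = 4×4 = 16 → [3, 16, 16]. Given [3, 16, 16] matches, so answer: Yes

Yes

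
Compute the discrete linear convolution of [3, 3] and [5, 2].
y[0] = 3×5 = 15; y[1] = 3×2 + 3×5 = 21; y[2] = 3×2 = 6

[15, 21, 6]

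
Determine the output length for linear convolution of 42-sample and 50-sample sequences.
Linear/full convolution length: m + n - 1 = 42 + 50 - 1 = 91

91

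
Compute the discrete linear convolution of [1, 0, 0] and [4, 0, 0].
y[0] = 1×4 = 4; y[1] = 1×0 + 0×4 = 0; y[2] = 1×0 + 0×0 + 0×4 = 0; y[3] = 0×0 + 0×0 = 0; y[4] = 0×0 = 0

[4, 0, 0, 0, 0]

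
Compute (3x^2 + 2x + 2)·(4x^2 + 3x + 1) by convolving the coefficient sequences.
Ascending coefficients: a = [2, 2, 3], b = [1, 3, 4]. c[0] = 2×1 = 2; c[1] = 2×3 + 2×1 = 8; c[2] = 2×4 + 2×3 + 3×1 = 17; c[3] = 2×4 + 3×3 = 17; c[4] = 3×4 = 12. Result coefficients: [2, 8, 17, 17, 12] → 12x^4 + 17x^3 + 17x^2 + 8x + 2

12x^4 + 17x^3 + 17x^2 + 8x + 2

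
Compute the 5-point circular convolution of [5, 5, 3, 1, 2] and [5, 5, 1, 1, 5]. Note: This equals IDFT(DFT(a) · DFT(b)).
Either evaluate y[k] = Σ_j a[j]·b[(k-j) mod 5] directly, or use IDFT(DFT(a) · DFT(b)). y[0] = 5×5 + 5×5 + 3×1 + 1×1 + 2×5 = 64; y[1] = 5×5 + 5×5 + 3×5 + 1×1 + 2×1 = 68; y[2] = 5×1 + 5×5 + 3×5 + 1×5 + 2×1 = 52; y[3] = 5×1 + 5×1 + 3×5 + 1×5 + 2×5 = 40; y[4] = 5×5 + 5×1 + 3×1 + 1×5 + 2×5 = 48. Result: [64, 68, 52, 40, 48]

[64, 68, 52, 40, 48]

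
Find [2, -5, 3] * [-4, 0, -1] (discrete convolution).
y[0] = 2×-4 = -8; y[1] = 2×0 + -5×-4 = 20; y[2] = 2×-1 + -5×0 + 3×-4 = -14; y[3] = -5×-1 + 3×0 = 5; y[4] = 3×-1 = -3

[-8, 20, -14, 5, -3]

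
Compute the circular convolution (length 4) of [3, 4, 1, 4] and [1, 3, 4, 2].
Use y[k] = Σ_j a[j]·b[(k-j) mod 4]. y[0] = 3×1 + 4×2 + 1×4 + 4×3 = 27; y[1] = 3×3 + 4×1 + 1×2 + 4×4 = 31; y[2] = 3×4 + 4×3 + 1×1 + 4×2 = 33; y[3] = 3×2 + 4×4 + 1×3 + 4×1 = 29. Result: [27, 31, 33, 29]

[27, 31, 33, 29]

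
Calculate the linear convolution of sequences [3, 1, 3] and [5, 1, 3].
y[0] = 3×5 = 15; y[1] = 3×1 + 1×5 = 8; y[2] = 3×3 + 1×1 + 3×5 = 25; y[3] = 1×3 + 3×1 = 6; y[4] = 3×3 = 9

[15, 8, 25, 6, 9]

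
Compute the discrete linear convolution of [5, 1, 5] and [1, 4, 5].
y[0] = 5×1 = 5; y[1] = 5×4 + 1×1 = 21; y[2] = 5×5 + 1×4 + 5×1 = 34; y[3] = 1×5 + 5×4 = 25; y[4] = 5×5 = 25

[5, 21, 34, 25, 25]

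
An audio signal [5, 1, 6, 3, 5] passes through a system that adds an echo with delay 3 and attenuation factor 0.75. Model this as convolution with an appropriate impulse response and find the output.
Direct-path + delayed-attenuated-path model → impulse response h = [1, 0, 0, 0.75] (1 at lag 0, 0.75 at lag 3). Output y[n] = x[n] + 0.75·x[n - 3] (with x[n] = 0 outside 0..4): y[0] = 5 + 0.75×0 = 5; y[1] = 1 + 0.75×0 = 1; y[2] = 6 + 0.75×0 = 6; y[3] = 3 + 0.75×5 = 6.75; y[4] = 5 + 0.75×1 = 5.75; y[5] = 0 + 0.75×6 = 4.5; y[6] = 0 + 0.75×3 = 2.25; y[7] = 0 + 0.75×5 = 3.75. So y = [5, 1, 6, 6.75, 5.75, 4.5, 2.25, 3.75]

[5, 1, 6, 6.75, 5.75, 4.5, 2.25, 3.75]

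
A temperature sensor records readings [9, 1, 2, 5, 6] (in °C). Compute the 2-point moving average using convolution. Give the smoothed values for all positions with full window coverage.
2-point moving average kernel = [1, 1]. Apply in 'valid' mode (full window coverage): avg[0] = (9 + 1) / 2 = 5.0; avg[1] = (1 + 2) / 2 = 1.5; avg[2] = (2 + 5) / 2 = 3.5; avg[3] = (5 + 6) / 2 = 5.5. Smoothed values: [5.0, 1.5, 3.5, 5.5]

[5.0, 1.5, 3.5, 5.5]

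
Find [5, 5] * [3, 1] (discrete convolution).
y[0] = 5×3 = 15; y[1] = 5×1 + 5×3 = 20; y[2] = 5×1 = 5

[15, 20, 5]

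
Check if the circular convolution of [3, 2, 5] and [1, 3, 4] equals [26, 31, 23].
Recompute circular convolution of [3, 2, 5] and [1, 3, 4]: y[0] = 3×1 + 2×4 + 5×3 = 26; y[1] = 3×3 + 2×1 + 5×4 = 31; y[2] = 3×4 + 2×3 + 5×1 = 23 → [26, 31, 23]. Given [26, 31, 23] matches, so answer: Yes

Yes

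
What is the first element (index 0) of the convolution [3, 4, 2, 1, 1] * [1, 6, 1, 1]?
Use y[k] = Σ_i a[i]·b[k-i] at k=0. y[0] = 3×1 = 3

3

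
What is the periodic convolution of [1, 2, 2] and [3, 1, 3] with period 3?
Use y[k] = Σ_j a[j]·b[(k-j) mod 3]. y[0] = 1×3 + 2×3 + 2×1 = 11; y[1] = 1×1 + 2×3 + 2×3 = 13; y[2] = 1×3 + 2×1 + 2×3 = 11. Result: [11, 13, 11]

[11, 13, 11]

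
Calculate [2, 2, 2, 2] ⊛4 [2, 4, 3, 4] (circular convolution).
Use y[k] = Σ_j u[j]·v[(k-j) mod 4]. y[0] = 2×2 + 2×4 + 2×3 + 2×4 = 26; y[1] = 2×4 + 2×2 + 2×4 + 2×3 = 26; y[2] = 2×3 + 2×4 + 2×2 + 2×4 = 26; y[3] = 2×4 + 2×3 + 2×4 + 2×2 = 26. Result: [26, 26, 26, 26]

[26, 26, 26, 26]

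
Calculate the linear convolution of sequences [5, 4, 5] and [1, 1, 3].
y[0] = 5×1 = 5; y[1] = 5×1 + 4×1 = 9; y[2] = 5×3 + 4×1 + 5×1 = 24; y[3] = 4×3 + 5×1 = 17; y[4] = 5×3 = 15

[5, 9, 24, 17, 15]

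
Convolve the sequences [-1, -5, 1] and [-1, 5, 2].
y[0] = -1×-1 = 1; y[1] = -1×5 + -5×-1 = 0; y[2] = -1×2 + -5×5 + 1×-1 = -28; y[3] = -5×2 + 1×5 = -5; y[4] = 1×2 = 2

[1, 0, -28, -5, 2]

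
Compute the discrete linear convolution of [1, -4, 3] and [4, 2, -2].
y[0] = 1×4 = 4; y[1] = 1×2 + -4×4 = -14; y[2] = 1×-2 + -4×2 + 3×4 = 2; y[3] = -4×-2 + 3×2 = 14; y[4] = 3×-2 = -6

[4, -14, 2, 14, -6]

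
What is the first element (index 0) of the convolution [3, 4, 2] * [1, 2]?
Use y[k] = Σ_i a[i]·b[k-i] at k=0. y[0] = 3×1 = 3

3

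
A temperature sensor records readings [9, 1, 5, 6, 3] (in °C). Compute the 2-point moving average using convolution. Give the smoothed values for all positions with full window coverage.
2-point moving average kernel = [1, 1]. Apply in 'valid' mode (full window coverage): avg[0] = (9 + 1) / 2 = 5.0; avg[1] = (1 + 5) / 2 = 3.0; avg[2] = (5 + 6) / 2 = 5.5; avg[3] = (6 + 3) / 2 = 4.5. Smoothed values: [5.0, 3.0, 5.5, 4.5]

[5.0, 3.0, 5.5, 4.5]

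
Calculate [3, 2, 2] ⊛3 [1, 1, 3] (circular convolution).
Use y[k] = Σ_j a[j]·b[(k-j) mod 3]. y[0] = 3×1 + 2×3 + 2×1 = 11; y[1] = 3×1 + 2×1 + 2×3 = 11; y[2] = 3×3 + 2×1 + 2×1 = 13. Result: [11, 11, 13]

[11, 11, 13]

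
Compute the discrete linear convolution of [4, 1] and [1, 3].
y[0] = 4×1 = 4; y[1] = 4×3 + 1×1 = 13; y[2] = 1×3 = 3

[4, 13, 3]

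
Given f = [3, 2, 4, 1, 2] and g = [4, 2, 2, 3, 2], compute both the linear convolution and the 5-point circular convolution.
Linear: y_lin[0] = 3×4 = 12; y_lin[1] = 3×2 + 2×4 = 14; y_lin[2] = 3×2 + 2×2 + 4×4 = 26; y_lin[3] = 3×3 + 2×2 + 4×2 + 1×4 = 25; y_lin[4] = 3×2 + 2×3 + 4×2 + 1×2 + 2×4 = 30; y_lin[5] = 2×2 + 4×3 + 1×2 + 2×2 = 22; y_lin[6] = 4×2 + 1×3 + 2×2 = 15; y_lin[7] = 1×2 + 2×3 = 8; y_lin[8] = 2×2 = 4 → [12, 14, 26, 25, 30, 22, 15, 8, 4]. Circular (length 5): y[0] = 3×4 + 2×2 + 4×3 + 1×2 + 2×2 = 34; y[1] = 3×2 + 2×4 + 4×2 + 1×3 + 2×2 = 29; y[2] = 3×2 + 2×2 + 4×4 + 1×2 + 2×3 = 34; y[3] = 3×3 + 2×2 + 4×2 + 1×4 + 2×2 = 29; y[4] = 3×2 + 2×3 + 4×2 + 1×2 + 2×4 = 30 → [34, 29, 34, 29, 30]

Linear: [12, 14, 26, 25, 30, 22, 15, 8, 4], Circular: [34, 29, 34, 29, 30]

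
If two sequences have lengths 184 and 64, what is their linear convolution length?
Linear/full convolution length: m + n - 1 = 184 + 64 - 1 = 247

247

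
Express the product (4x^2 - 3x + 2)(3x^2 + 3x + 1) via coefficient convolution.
Ascending coefficients: a = [2, -3, 4], b = [1, 3, 3]. c[0] = 2×1 = 2; c[1] = 2×3 + -3×1 = 3; c[2] = 2×3 + -3×3 + 4×1 = 1; c[3] = -3×3 + 4×3 = 3; c[4] = 4×3 = 12. Result coefficients: [2, 3, 1, 3, 12] → 12x^4 + 3x^3 + x^2 + 3x + 2

12x^4 + 3x^3 + x^2 + 3x + 2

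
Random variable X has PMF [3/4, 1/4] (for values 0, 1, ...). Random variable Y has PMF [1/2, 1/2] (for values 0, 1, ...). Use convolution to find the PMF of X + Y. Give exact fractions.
P(X+Y=k) = Σ_i P(X=i)·P(Y=k-i) — a convolution of [3/4, 1/4] and [1/2, 1/2]. P(X+Y=0) = (3/4)×(1/2) = 3/8; P(X+Y=1) = (3/4)×(1/2) + (1/4)×(1/2) = 3/8 + 1/8 = 1/2; P(X+Y=2) = (1/4)×(1/2) = 1/8. PMF: [3/8, 1/2, 1/8] (sums to 1 ✓)

[3/8, 1/2, 1/8]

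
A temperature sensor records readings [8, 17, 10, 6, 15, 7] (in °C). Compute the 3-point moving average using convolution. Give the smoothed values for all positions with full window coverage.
3-point moving average kernel = [1, 1, 1]. Apply in 'valid' mode (full window coverage): avg[0] = (8 + 17 + 10) / 3 = 11.67; avg[1] = (17 + 10 + 6) / 3 = 11.0; avg[2] = (10 + 6 + 15) / 3 = 10.33; avg[3] = (6 + 15 + 7) / 3 = 9.33. Smoothed values: [11.67, 11.0, 10.33, 9.33]

[11.67, 11.0, 10.33, 9.33]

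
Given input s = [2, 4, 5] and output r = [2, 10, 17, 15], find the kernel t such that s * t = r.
Output length 4 = len(s) + len(t) - 1 ⇒ len(t) = 2. Solve t forward using t[k] = (r[k] - Σ_{i≥1} s[i]·t[k-i]) / s[0]: t[0] = r[0] / s[0] = 2 / 2 = 1; t[1] = (r[1] - 4×1) / s[0] = (10 - 4×1) / 2 = 3. So t = [1, 3]. Forward-check [2, 4, 5] * [1, 3]: r[0] = 2×1 = 2; r[1] = 2×3 + 4×1 = 10; r[2] = 4×3 + 5×1 = 17; r[3] = 5×3 = 15 → [2, 10, 17, 15] ✓

[1, 3]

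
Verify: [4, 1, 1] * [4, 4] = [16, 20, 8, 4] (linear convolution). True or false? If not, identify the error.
Recompute linear convolution of [4, 1, 1] and [4, 4]: y[0] = 4×4 = 16; y[1] = 4×4 + 1×4 = 20; y[2] = 1×4 + 1×4 = 8; y[3] = 1×4 = 4 → [16, 20, 8, 4]. Given [16, 20, 8, 4] matches, so answer: Yes

Yes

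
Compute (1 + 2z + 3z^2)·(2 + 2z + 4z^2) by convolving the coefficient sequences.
Ascending coefficients: a = [1, 2, 3], b = [2, 2, 4]. c[0] = 1×2 = 2; c[1] = 1×2 + 2×2 = 6; c[2] = 1×4 + 2×2 + 3×2 = 14; c[3] = 2×4 + 3×2 = 14; c[4] = 3×4 = 12. Result coefficients: [2, 6, 14, 14, 12] → 2 + 6z + 14z^2 + 14z^3 + 12z^4

2 + 6z + 14z^2 + 14z^3 + 12z^4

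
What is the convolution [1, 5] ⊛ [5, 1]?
y[0] = 1×5 = 5; y[1] = 1×1 + 5×5 = 26; y[2] = 5×1 = 5

[5, 26, 5]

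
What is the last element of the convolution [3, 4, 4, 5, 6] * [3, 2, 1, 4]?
Use y[k] = Σ_i a[i]·b[k-i] at k=7. y[7] = 6×4 = 24

24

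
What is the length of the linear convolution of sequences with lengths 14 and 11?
Linear/full convolution length: m + n - 1 = 14 + 11 - 1 = 24

24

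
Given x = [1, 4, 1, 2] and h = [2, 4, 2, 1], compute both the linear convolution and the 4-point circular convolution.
Linear: y_lin[0] = 1×2 = 2; y_lin[1] = 1×4 + 4×2 = 12; y_lin[2] = 1×2 + 4×4 + 1×2 = 20; y_lin[3] = 1×1 + 4×2 + 1×4 + 2×2 = 17; y_lin[4] = 4×1 + 1×2 + 2×4 = 14; y_lin[5] = 1×1 + 2×2 = 5; y_lin[6] = 2×1 = 2 → [2, 12, 20, 17, 14, 5, 2]. Circular (length 4): y[0] = 1×2 + 4×1 + 1×2 + 2×4 = 16; y[1] = 1×4 + 4×2 + 1×1 + 2×2 = 17; y[2] = 1×2 + 4×4 + 1×2 + 2×1 = 22; y[3] = 1×1 + 4×2 + 1×4 + 2×2 = 17 → [16, 17, 22, 17]

Linear: [2, 12, 20, 17, 14, 5, 2], Circular: [16, 17, 22, 17]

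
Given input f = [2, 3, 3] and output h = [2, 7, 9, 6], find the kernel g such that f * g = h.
Output length 4 = len(f) + len(g) - 1 ⇒ len(g) = 2. Solve g forward using g[k] = (h[k] - Σ_{i≥1} f[i]·g[k-i]) / f[0]: g[0] = h[0] / f[0] = 2 / 2 = 1; g[1] = (h[1] - 3×1) / f[0] = (7 - 3×1) / 2 = 2. So g = [1, 2]. Forward-check [2, 3, 3] * [1, 2]: h[0] = 2×1 = 2; h[1] = 2×2 + 3×1 = 7; h[2] = 3×2 + 3×1 = 9; h[3] = 3×2 = 6 → [2, 7, 9, 6] ✓

[1, 2]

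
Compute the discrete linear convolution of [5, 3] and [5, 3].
y[0] = 5×5 = 25; y[1] = 5×3 + 3×5 = 30; y[2] = 3×3 = 9

[25, 30, 9]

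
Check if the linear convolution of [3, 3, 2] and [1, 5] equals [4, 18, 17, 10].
Recompute linear convolution of [3, 3, 2] and [1, 5]: y[0] = 3×1 = 3; y[1] = 3×5 + 3×1 = 18; y[2] = 3×5 + 2×1 = 17; y[3] = 2×5 = 10 → [3, 18, 17, 10]. Compare to given [4, 18, 17, 10]: they differ at index 0: given 4, correct 3, so answer: No

No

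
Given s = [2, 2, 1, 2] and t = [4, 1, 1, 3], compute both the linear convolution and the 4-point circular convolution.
Linear: y_lin[0] = 2×4 = 8; y_lin[1] = 2×1 + 2×4 = 10; y_lin[2] = 2×1 + 2×1 + 1×4 = 8; y_lin[3] = 2×3 + 2×1 + 1×1 + 2×4 = 17; y_lin[4] = 2×3 + 1×1 + 2×1 = 9; y_lin[5] = 1×3 + 2×1 = 5; y_lin[6] = 2×3 = 6 → [8, 10, 8, 17, 9, 5, 6]. Circular (length 4): y[0] = 2×4 + 2×3 + 1×1 + 2×1 = 17; y[1] = 2×1 + 2×4 + 1×3 + 2×1 = 15; y[2] = 2×1 + 2×1 + 1×4 + 2×3 = 14; y[3] = 2×3 + 2×1 + 1×1 + 2×4 = 17 → [17, 15, 14, 17]

Linear: [8, 10, 8, 17, 9, 5, 6], Circular: [17, 15, 14, 17]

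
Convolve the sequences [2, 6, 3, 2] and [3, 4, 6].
y[0] = 2×3 = 6; y[1] = 2×4 + 6×3 = 26; y[2] = 2×6 + 6×4 + 3×3 = 45; y[3] = 6×6 + 3×4 + 2×3 = 54; y[4] = 3×6 + 2×4 = 26; y[5] = 2×6 = 12

[6, 26, 45, 54, 26, 12]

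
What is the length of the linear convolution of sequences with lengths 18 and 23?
Linear/full convolution length: m + n - 1 = 18 + 23 - 1 = 40

40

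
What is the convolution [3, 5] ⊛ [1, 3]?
y[0] = 3×1 = 3; y[1] = 3×3 + 5×1 = 14; y[2] = 5×3 = 15

[3, 14, 15]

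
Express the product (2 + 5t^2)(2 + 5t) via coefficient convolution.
Ascending coefficients: a = [2, 0, 5], b = [2, 5]. c[0] = 2×2 = 4; c[1] = 2×5 + 0×2 = 10; c[2] = 0×5 + 5×2 = 10; c[3] = 5×5 = 25. Result coefficients: [4, 10, 10, 25] → 4 + 10t + 10t^2 + 25t^3

4 + 10t + 10t^2 + 25t^3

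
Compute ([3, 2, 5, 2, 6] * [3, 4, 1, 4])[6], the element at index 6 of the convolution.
Use y[k] = Σ_i a[i]·b[k-i] at k=6. y[6] = 2×4 + 6×1 = 14

14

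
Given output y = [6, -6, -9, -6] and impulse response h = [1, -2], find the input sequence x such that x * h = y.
Deconvolve y=[6, -6, -9, -6] by h=[1, -2]. Since h[0]=1, solve forward: x[0] = y[0] / 1 = 6; x[1] = (y[1] - 6×-2) / 1 = 6; x[2] = (y[2] - 6×-2) / 1 = 3. So x = [6, 6, 3]. Check by forward convolution: y[0] = 6×1 = 6; y[1] = 6×-2 + 6×1 = -6; y[2] = 6×-2 + 3×1 = -9; y[3] = 3×-2 = -6

[6, 6, 3]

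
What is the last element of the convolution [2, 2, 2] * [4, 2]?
Use y[k] = Σ_i a[i]·b[k-i] at k=3. y[3] = 2×2 = 4

4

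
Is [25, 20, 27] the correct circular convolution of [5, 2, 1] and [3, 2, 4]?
Recompute circular convolution of [5, 2, 1] and [3, 2, 4]: y[0] = 5×3 + 2×4 + 1×2 = 25; y[1] = 5×2 + 2×3 + 1×4 = 20; y[2] = 5×4 + 2×2 + 1×3 = 27 → [25, 20, 27]. Given [25, 20, 27] matches, so answer: Yes

Yes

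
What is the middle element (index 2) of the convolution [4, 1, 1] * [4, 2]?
Use y[k] = Σ_i a[i]·b[k-i] at k=2. y[2] = 1×2 + 1×4 = 6

6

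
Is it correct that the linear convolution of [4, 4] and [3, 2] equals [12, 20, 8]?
Recompute linear convolution of [4, 4] and [3, 2]: y[0] = 4×3 = 12; y[1] = 4×2 + 4×3 = 20; y[2] = 4×2 = 8 → [12, 20, 8]. Given [12, 20, 8] matches, so answer: Yes

Yes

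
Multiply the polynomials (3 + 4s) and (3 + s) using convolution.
Ascending coefficients: a = [3, 4], b = [3, 1]. c[0] = 3×3 = 9; c[1] = 3×1 + 4×3 = 15; c[2] = 4×1 = 4. Result coefficients: [9, 15, 4] → 9 + 15s + 4s^2

9 + 15s + 4s^2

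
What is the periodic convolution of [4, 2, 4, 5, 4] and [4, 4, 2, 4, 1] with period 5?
Use y[k] = Σ_j s[j]·t[(k-j) mod 5]. y[0] = 4×4 + 2×1 + 4×4 + 5×2 + 4×4 = 60; y[1] = 4×4 + 2×4 + 4×1 + 5×4 + 4×2 = 56; y[2] = 4×2 + 2×4 + 4×4 + 5×1 + 4×4 = 53; y[3] = 4×4 + 2×2 + 4×4 + 5×4 + 4×1 = 60; y[4] = 4×1 + 2×4 + 4×2 + 5×4 + 4×4 = 56. Result: [60, 56, 53, 60, 56]

[60, 56, 53, 60, 56]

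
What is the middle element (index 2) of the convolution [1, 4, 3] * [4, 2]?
Use y[k] = Σ_i a[i]·b[k-i] at k=2. y[2] = 4×2 + 3×4 = 20

20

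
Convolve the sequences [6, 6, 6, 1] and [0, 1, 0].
y[0] = 6×0 = 0; y[1] = 6×1 + 6×0 = 6; y[2] = 6×0 + 6×1 + 6×0 = 6; y[3] = 6×0 + 6×1 + 1×0 = 6; y[4] = 6×0 + 1×1 = 1; y[5] = 1×0 = 0

[0, 6, 6, 6, 1, 0]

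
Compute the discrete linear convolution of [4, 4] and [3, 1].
y[0] = 4×3 = 12; y[1] = 4×1 + 4×3 = 16; y[2] = 4×1 = 4

[12, 16, 4]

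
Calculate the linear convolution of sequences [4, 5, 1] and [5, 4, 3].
y[0] = 4×5 = 20; y[1] = 4×4 + 5×5 = 41; y[2] = 4×3 + 5×4 + 1×5 = 37; y[3] = 5×3 + 1×4 = 19; y[4] = 1×3 = 3

[20, 41, 37, 19, 3]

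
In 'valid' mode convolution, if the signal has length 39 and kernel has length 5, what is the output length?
'Valid' mode counts only positions where the kernel fully overlaps the signal: m - n + 1 = 39 - 5 + 1 = 35

35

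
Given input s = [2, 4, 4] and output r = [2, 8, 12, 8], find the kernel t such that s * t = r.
Output length 4 = len(s) + len(t) - 1 ⇒ len(t) = 2. Solve t forward using t[k] = (r[k] - Σ_{i≥1} s[i]·t[k-i]) / s[0]: t[0] = r[0] / s[0] = 2 / 2 = 1; t[1] = (r[1] - 4×1) / s[0] = (8 - 4×1) / 2 = 2. So t = [1, 2]. Forward-check [2, 4, 4] * [1, 2]: r[0] = 2×1 = 2; r[1] = 2×2 + 4×1 = 8; r[2] = 4×2 + 4×1 = 12; r[3] = 4×2 = 8 → [2, 8, 12, 8] ✓

[1, 2]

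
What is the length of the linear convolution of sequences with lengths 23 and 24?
Linear/full convolution length: m + n - 1 = 23 + 24 - 1 = 46

46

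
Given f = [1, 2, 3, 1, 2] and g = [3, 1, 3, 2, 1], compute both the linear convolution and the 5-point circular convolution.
Linear: y_lin[0] = 1×3 = 3; y_lin[1] = 1×1 + 2×3 = 7; y_lin[2] = 1×3 + 2×1 + 3×3 = 14; y_lin[3] = 1×2 + 2×3 + 3×1 + 1×3 = 14; y_lin[4] = 1×1 + 2×2 + 3×3 + 1×1 + 2×3 = 21; y_lin[5] = 2×1 + 3×2 + 1×3 + 2×1 = 13; y_lin[6] = 3×1 + 1×2 + 2×3 = 11; y_lin[7] = 1×1 + 2×2 = 5; y_lin[8] = 2×1 = 2 → [3, 7, 14, 14, 21, 13, 11, 5, 2]. Circular (length 5): y[0] = 1×3 + 2×1 + 3×2 + 1×3 + 2×1 = 16; y[1] = 1×1 + 2×3 + 3×1 + 1×2 + 2×3 = 18; y[2] = 1×3 + 2×1 + 3×3 + 1×1 + 2×2 = 19; y[3] = 1×2 + 2×3 + 3×1 + 1×3 + 2×1 = 16; y[4] = 1×1 + 2×2 + 3×3 + 1×1 + 2×3 = 21 → [16, 18, 19, 16, 21]

Linear: [3, 7, 14, 14, 21, 13, 11, 5, 2], Circular: [16, 18, 19, 16, 21]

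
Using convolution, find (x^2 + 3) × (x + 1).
Ascending coefficients: a = [3, 0, 1], b = [1, 1]. c[0] = 3×1 = 3; c[1] = 3×1 + 0×1 = 3; c[2] = 0×1 + 1×1 = 1; c[3] = 1×1 = 1. Result coefficients: [3, 3, 1, 1] → x^3 + x^2 + 3x + 3

x^3 + x^2 + 3x + 3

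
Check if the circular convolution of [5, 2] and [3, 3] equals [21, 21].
Recompute circular convolution of [5, 2] and [3, 3]: y[0] = 5×3 + 2×3 = 21; y[1] = 5×3 + 2×3 = 21 → [21, 21]. Given [21, 21] matches, so answer: Yes

Yes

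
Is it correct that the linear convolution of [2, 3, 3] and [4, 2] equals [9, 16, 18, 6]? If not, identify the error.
Recompute linear convolution of [2, 3, 3] and [4, 2]: y[0] = 2×4 = 8; y[1] = 2×2 + 3×4 = 16; y[2] = 3×2 + 3×4 = 18; y[3] = 3×2 = 6 → [8, 16, 18, 6]. Compare to given [9, 16, 18, 6]: they differ at index 0: given 9, correct 8, so answer: No

No. Error at index 0: given 9, correct 8.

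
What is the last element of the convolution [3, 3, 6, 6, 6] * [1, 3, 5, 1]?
Use y[k] = Σ_i a[i]·b[k-i] at k=7. y[7] = 6×1 = 6

6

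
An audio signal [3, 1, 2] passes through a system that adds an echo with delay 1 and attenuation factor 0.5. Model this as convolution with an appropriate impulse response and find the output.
Direct-path + delayed-attenuated-path model → impulse response h = [1, 0.5] (1 at lag 0, 0.5 at lag 1). Output y[n] = x[n] + 0.5·x[n - 1] (with x[n] = 0 outside 0..2): y[0] = 3 + 0.5×0 = 3; y[1] = 1 + 0.5×3 = 2.5; y[2] = 2 + 0.5×1 = 2.5; y[3] = 0 + 0.5×2 = 1.0. So y = [3, 2.5, 2.5, 1.0]

[3, 2.5, 2.5, 1.0]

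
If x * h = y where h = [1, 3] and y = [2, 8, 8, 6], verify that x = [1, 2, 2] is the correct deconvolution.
Forward-compute [1, 2, 2] * [1, 3]: y[0] = 1×1 = 1; y[1] = 1×3 + 2×1 = 5; y[2] = 2×3 + 2×1 = 8; y[3] = 2×3 = 6 → [1, 5, 8, 6]. Does not match given y = [2, 8, 8, 6].

Not verified. [1, 2, 2] * [1, 3] = [1, 5, 8, 6], which differs from [2, 8, 8, 6] at index 0.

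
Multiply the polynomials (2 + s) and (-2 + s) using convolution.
Ascending coefficients: a = [2, 1], b = [-2, 1]. c[0] = 2×-2 = -4; c[1] = 2×1 + 1×-2 = 0; c[2] = 1×1 = 1. Result coefficients: [-4, 0, 1] → -4 + s^2

-4 + s^2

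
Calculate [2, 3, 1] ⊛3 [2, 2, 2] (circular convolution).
Use y[k] = Σ_j x[j]·h[(k-j) mod 3]. y[0] = 2×2 + 3×2 + 1×2 = 12; y[1] = 2×2 + 3×2 + 1×2 = 12; y[2] = 2×2 + 3×2 + 1×2 = 12. Result: [12, 12, 12]

[12, 12, 12]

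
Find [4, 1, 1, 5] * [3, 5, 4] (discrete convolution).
y[0] = 4×3 = 12; y[1] = 4×5 + 1×3 = 23; y[2] = 4×4 + 1×5 + 1×3 = 24; y[3] = 1×4 + 1×5 + 5×3 = 24; y[4] = 1×4 + 5×5 = 29; y[5] = 5×4 = 20

[12, 23, 24, 24, 29, 20]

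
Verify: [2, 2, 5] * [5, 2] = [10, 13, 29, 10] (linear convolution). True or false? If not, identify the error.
Recompute linear convolution of [2, 2, 5] and [5, 2]: y[0] = 2×5 = 10; y[1] = 2×2 + 2×5 = 14; y[2] = 2×2 + 5×5 = 29; y[3] = 5×2 = 10 → [10, 14, 29, 10]. Compare to given [10, 13, 29, 10]: they differ at index 1: given 13, correct 14, so answer: No

No. Error at index 1: given 13, correct 14.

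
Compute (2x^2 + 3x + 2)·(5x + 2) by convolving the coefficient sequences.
Ascending coefficients: a = [2, 3, 2], b = [2, 5]. c[0] = 2×2 = 4; c[1] = 2×5 + 3×2 = 16; c[2] = 3×5 + 2×2 = 19; c[3] = 2×5 = 10. Result coefficients: [4, 16, 19, 10] → 10x^3 + 19x^2 + 16x + 4

10x^3 + 19x^2 + 16x + 4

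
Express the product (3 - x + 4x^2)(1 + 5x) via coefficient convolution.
Ascending coefficients: a = [3, -1, 4], b = [1, 5]. c[0] = 3×1 = 3; c[1] = 3×5 + -1×1 = 14; c[2] = -1×5 + 4×1 = -1; c[3] = 4×5 = 20. Result coefficients: [3, 14, -1, 20] → 3 + 14x - x^2 + 20x^3

3 + 14x - x^2 + 20x^3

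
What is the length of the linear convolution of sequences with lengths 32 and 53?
Linear/full convolution length: m + n - 1 = 32 + 53 - 1 = 84

84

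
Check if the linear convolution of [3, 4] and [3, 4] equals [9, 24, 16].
Recompute linear convolution of [3, 4] and [3, 4]: y[0] = 3×3 = 9; y[1] = 3×4 + 4×3 = 24; y[2] = 4×4 = 16 → [9, 24, 16]. Given [9, 24, 16] matches, so answer: Yes

Yes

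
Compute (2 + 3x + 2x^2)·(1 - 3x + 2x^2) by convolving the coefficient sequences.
Ascending coefficients: a = [2, 3, 2], b = [1, -3, 2]. c[0] = 2×1 = 2; c[1] = 2×-3 + 3×1 = -3; c[2] = 2×2 + 3×-3 + 2×1 = -3; c[3] = 3×2 + 2×-3 = 0; c[4] = 2×2 = 4. Result coefficients: [2, -3, -3, 0, 4] → 2 - 3x - 3x^2 + 4x^4

2 - 3x - 3x^2 + 4x^4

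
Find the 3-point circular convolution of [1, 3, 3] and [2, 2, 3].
Use y[k] = Σ_j s[j]·t[(k-j) mod 3]. y[0] = 1×2 + 3×3 + 3×2 = 17; y[1] = 1×2 + 3×2 + 3×3 = 17; y[2] = 1×3 + 3×2 + 3×2 = 15. Result: [17, 17, 15]

[17, 17, 15]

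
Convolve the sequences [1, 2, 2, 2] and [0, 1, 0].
y[0] = 1×0 = 0; y[1] = 1×1 + 2×0 = 1; y[2] = 1×0 + 2×1 + 2×0 = 2; y[3] = 2×0 + 2×1 + 2×0 = 2; y[4] = 2×0 + 2×1 = 2; y[5] = 2×0 = 0

[0, 1, 2, 2, 2, 0]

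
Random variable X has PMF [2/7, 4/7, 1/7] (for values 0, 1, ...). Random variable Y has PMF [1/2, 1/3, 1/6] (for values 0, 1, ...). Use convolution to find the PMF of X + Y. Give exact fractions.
P(X+Y=k) = Σ_i P(X=i)·P(Y=k-i) — a convolution of [2/7, 4/7, 1/7] and [1/2, 1/3, 1/6]. P(X+Y=0) = (2/7)×(1/2) = 1/7; P(X+Y=1) = (2/7)×(1/3) + (4/7)×(1/2) = 2/21 + 2/7 = 8/21; P(X+Y=2) = (2/7)×(1/6) + (4/7)×(1/3) + (1/7)×(1/2) = 1/21 + 4/21 + 1/14 = 13/42; P(X+Y=3) = (4/7)×(1/6) + (1/7)×(1/3) = 2/21 + 1/21 = 1/7; P(X+Y=4) = (1/7)×(1/6) = 1/42. PMF: [1/7, 8/21, 13/42, 1/7, 1/42] (sums to 1 ✓)

[1/7, 8/21, 13/42, 1/7, 1/42]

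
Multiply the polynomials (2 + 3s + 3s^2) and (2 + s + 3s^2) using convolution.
Ascending coefficients: a = [2, 3, 3], b = [2, 1, 3]. c[0] = 2×2 = 4; c[1] = 2×1 + 3×2 = 8; c[2] = 2×3 + 3×1 + 3×2 = 15; c[3] = 3×3 + 3×1 = 12; c[4] = 3×3 = 9. Result coefficients: [4, 8, 15, 12, 9] → 4 + 8s + 15s^2 + 12s^3 + 9s^4

4 + 8s + 15s^2 + 12s^3 + 9s^4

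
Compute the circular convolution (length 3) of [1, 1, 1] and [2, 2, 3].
Use y[k] = Σ_j u[j]·v[(k-j) mod 3]. y[0] = 1×2 + 1×3 + 1×2 = 7; y[1] = 1×2 + 1×2 + 1×3 = 7; y[2] = 1×3 + 1×2 + 1×2 = 7. Result: [7, 7, 7]

[7, 7, 7]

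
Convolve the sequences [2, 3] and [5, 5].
y[0] = 2×5 = 10; y[1] = 2×5 + 3×5 = 25; y[2] = 3×5 = 15

[10, 25, 15]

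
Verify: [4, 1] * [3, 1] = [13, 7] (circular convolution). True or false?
Recompute circular convolution of [4, 1] and [3, 1]: y[0] = 4×3 + 1×1 = 13; y[1] = 4×1 + 1×3 = 7 → [13, 7]. Given [13, 7] matches, so answer: Yes

Yes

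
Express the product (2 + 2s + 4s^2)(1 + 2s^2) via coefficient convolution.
Ascending coefficients: a = [2, 2, 4], b = [1, 0, 2]. c[0] = 2×1 = 2; c[1] = 2×0 + 2×1 = 2; c[2] = 2×2 + 2×0 + 4×1 = 8; c[3] = 2×2 + 4×0 = 4; c[4] = 4×2 = 8. Result coefficients: [2, 2, 8, 4, 8] → 2 + 2s + 8s^2 + 4s^3 + 8s^4

2 + 2s + 8s^2 + 4s^3 + 8s^4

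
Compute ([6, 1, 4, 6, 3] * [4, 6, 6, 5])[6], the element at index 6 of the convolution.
Use y[k] = Σ_i a[i]·b[k-i] at k=6. y[6] = 6×5 + 3×6 = 48

48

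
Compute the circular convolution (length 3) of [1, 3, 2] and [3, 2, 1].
Use y[k] = Σ_j s[j]·t[(k-j) mod 3]. y[0] = 1×3 + 3×1 + 2×2 = 10; y[1] = 1×2 + 3×3 + 2×1 = 13; y[2] = 1×1 + 3×2 + 2×3 = 13. Result: [10, 13, 13]

[10, 13, 13]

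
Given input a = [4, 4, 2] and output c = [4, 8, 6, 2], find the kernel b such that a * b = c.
Output length 4 = len(a) + len(b) - 1 ⇒ len(b) = 2. Solve b forward using b[k] = (c[k] - Σ_{i≥1} a[i]·b[k-i]) / a[0]: b[0] = c[0] / a[0] = 4 / 4 = 1; b[1] = (c[1] - 4×1) / a[0] = (8 - 4×1) / 4 = 1. So b = [1, 1]. Forward-check [4, 4, 2] * [1, 1]: c[0] = 4×1 = 4; c[1] = 4×1 + 4×1 = 8; c[2] = 4×1 + 2×1 = 6; c[3] = 2×1 = 2 → [4, 8, 6, 2] ✓

[1, 1]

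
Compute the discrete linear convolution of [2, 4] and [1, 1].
y[0] = 2×1 = 2; y[1] = 2×1 + 4×1 = 6; y[2] = 4×1 = 4

[2, 6, 4]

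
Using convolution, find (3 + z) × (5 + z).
Ascending coefficients: a = [3, 1], b = [5, 1]. c[0] = 3×5 = 15; c[1] = 3×1 + 1×5 = 8; c[2] = 1×1 = 1. Result coefficients: [15, 8, 1] → 15 + 8z + z^2

15 + 8z + z^2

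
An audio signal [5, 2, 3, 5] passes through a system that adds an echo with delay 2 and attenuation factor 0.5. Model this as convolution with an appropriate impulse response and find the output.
Direct-path + delayed-attenuated-path model → impulse response h = [1, 0, 0.5] (1 at lag 0, 0.5 at lag 2). Output y[n] = x[n] + 0.5·x[n - 2] (with x[n] = 0 outside 0..3): y[0] = 5 + 0.5×0 = 5; y[1] = 2 + 0.5×0 = 2; y[2] = 3 + 0.5×5 = 5.5; y[3] = 5 + 0.5×2 = 6.0; y[4] = 0 + 0.5×3 = 1.5; y[5] = 0 + 0.5×5 = 2.5. So y = [5, 2, 5.5, 6.0, 1.5, 2.5]

[5, 2, 5.5, 6.0, 1.5, 2.5]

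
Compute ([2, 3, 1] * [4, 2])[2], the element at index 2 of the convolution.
Use y[k] = Σ_i a[i]·b[k-i] at k=2. y[2] = 3×2 + 1×4 = 10

10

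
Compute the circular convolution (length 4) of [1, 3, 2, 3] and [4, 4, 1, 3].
Use y[k] = Σ_j s[j]·t[(k-j) mod 4]. y[0] = 1×4 + 3×3 + 2×1 + 3×4 = 27; y[1] = 1×4 + 3×4 + 2×3 + 3×1 = 25; y[2] = 1×1 + 3×4 + 2×4 + 3×3 = 30; y[3] = 1×3 + 3×1 + 2×4 + 3×4 = 26. Result: [27, 25, 30, 26]

[27, 25, 30, 26]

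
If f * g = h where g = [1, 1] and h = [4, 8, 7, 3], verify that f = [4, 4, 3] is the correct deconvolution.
Forward-compute [4, 4, 3] * [1, 1]: h[0] = 4×1 = 4; h[1] = 4×1 + 4×1 = 8; h[2] = 4×1 + 3×1 = 7; h[3] = 3×1 = 3 → [4, 8, 7, 3]. Matches given h = [4, 8, 7, 3], so verified.

Verified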